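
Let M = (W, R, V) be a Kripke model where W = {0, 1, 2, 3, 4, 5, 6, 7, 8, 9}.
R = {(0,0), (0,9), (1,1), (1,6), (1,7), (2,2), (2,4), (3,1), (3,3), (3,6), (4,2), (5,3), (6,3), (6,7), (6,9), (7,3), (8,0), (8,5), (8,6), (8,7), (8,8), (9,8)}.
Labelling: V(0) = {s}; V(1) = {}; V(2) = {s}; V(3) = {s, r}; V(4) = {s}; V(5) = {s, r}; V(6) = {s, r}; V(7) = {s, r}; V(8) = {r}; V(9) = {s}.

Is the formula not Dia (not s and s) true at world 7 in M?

Yes

At 7: Dia (not s and s) is false, so not Dia (not s and s) is true.
  At 7: Dia (not s and s) requires not s and s at some successor in {3}.
    At 3: not s and s is false.
  So Dia (not s and s) is false at 7.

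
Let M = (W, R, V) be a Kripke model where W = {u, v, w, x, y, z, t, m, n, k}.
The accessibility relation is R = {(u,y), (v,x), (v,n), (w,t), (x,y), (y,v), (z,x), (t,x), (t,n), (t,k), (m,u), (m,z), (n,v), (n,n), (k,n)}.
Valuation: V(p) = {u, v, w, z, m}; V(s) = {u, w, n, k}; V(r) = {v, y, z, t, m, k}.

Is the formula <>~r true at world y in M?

No

At y: <>~r requires ~r at some successor in {v}.
  At v: ~r is false.
So <>~r is false at y.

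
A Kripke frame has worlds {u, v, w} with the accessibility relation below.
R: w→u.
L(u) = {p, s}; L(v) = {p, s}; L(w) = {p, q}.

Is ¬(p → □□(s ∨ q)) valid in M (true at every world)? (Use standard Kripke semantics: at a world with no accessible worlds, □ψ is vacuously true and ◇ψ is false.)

No

Recall that □ψ holds at a world iff ψ holds at every accessible world, and ◇ψ holds iff ψ holds at some accessible world.
Let φ = ¬(p → □□(s ∨ q)). Evaluate φ at each world:
  u (successors ∅): φ is false.
  v (successors ∅): φ is false.
  w (successors {u}): φ is false.
Detail at u (counterexample):
  At u: p → □□(s ∨ q) is true, so ¬(p → □□(s ∨ q)) is false.
    At u: p is true, □□(s ∨ q) is true, so p → □□(s ∨ q) is true.
      At u: no accessible worlds, so □□(s ∨ q) holds vacuously.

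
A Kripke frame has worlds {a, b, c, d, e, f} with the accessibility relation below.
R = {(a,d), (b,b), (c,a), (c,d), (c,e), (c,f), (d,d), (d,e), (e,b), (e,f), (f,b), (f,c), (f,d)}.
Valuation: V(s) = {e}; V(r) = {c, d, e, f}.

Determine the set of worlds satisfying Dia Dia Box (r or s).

a, c, d, e, f

Recall that Box ψ holds at a world iff ψ holds at every accessible world, and Dia ψ holds iff ψ holds at some accessible world.
Let φ = Dia Dia Box (r or s). Evaluate φ at each world:
  a (successors {d}): φ is true.
  b (successors {b}): φ is false.
  c (successors {a, d, e, f}): φ is true.
  d (successors {d, e}): φ is true.
  e (successors {b, f}): φ is true.
  f (successors {b, c, d}): φ is true.
For instance, at e:
  At e: Dia Dia Box (r or s) requires Dia Box (r or s) at some successor in {b, f}.
    Dia Box (r or s) holds at f, so Dia Dia Box (r or s) is true at e.
      At f: Dia Box (r or s) requires Box (r or s) at some successor in {b, c, d}.
        Box (r or s) holds at d, so Dia Box (r or s) is true at f.
Satisfying worlds: {a, c, d, e, f}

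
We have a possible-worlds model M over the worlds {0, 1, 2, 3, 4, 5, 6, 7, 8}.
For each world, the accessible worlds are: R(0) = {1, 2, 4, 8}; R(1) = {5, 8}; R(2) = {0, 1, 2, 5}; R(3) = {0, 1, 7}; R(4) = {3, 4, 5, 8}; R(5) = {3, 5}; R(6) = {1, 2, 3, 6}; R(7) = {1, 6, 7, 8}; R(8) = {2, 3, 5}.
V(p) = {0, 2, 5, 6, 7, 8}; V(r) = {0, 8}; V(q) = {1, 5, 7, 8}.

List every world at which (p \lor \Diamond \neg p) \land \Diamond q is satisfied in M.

Recall that \Diamond ψ holds at a world iff ψ holds at some accessible world.
Let φ = (p \lor \Diamond \neg p) \land \Diamond q. Evaluate φ at each world:
  0 (successors {1, 2, 4, 8}): φ is true.
  1 (successors {5, 8}): φ is false.
  2 (successors {0, 1, 2, 5}): φ is true.
  3 (successors {0, 1, 7}): φ is true.
  4 (successors {3, 4, 5, 8}): φ is true.
  5 (successors {3, 5}): φ is true.
  6 (successors {1, 2, 3, 6}): φ is true.
  7 (successors {1, 6, 7, 8}): φ is true.
  8 (successors {2, 3, 5}): φ is true.
For instance, at 4:
  At 4: p \lor \Diamond \neg p is true, \Diamond q is true, so (p \lor \Diamond \neg p) \land \Diamond q is true.
    At 4: p is false, \Diamond \neg p is true, so p \lor \Diamond \neg p is true.
      At 4: \Diamond \neg p requires \neg p at some successor in {3, 4, 5, 8}.
        \neg p holds at 3, so \Diamond \neg p is true at 4.
    At 4: \Diamond q requires q at some successor in {3, 4, 5, 8}.
      q holds at 5, so \Diamond q is true at 4.
Satisfying worlds: {0, 2, 3, 4, 5, 6, 7, 8}

0, 2, 3, 4, 5, 6, 7, 8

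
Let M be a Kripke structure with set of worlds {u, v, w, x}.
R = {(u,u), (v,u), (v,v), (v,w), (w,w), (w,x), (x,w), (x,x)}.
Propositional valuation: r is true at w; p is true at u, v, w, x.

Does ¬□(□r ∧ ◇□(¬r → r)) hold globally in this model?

Yes

Recall that □ψ holds at a world iff ψ holds at every accessible world, and ◇ψ holds iff ψ holds at some accessible world.
Let φ = ¬□(□r ∧ ◇□(¬r → r)). Evaluate φ at each world:
  u (successors {u}): φ is true.
  v (successors {u, v, w}): φ is true.
  w (successors {w, x}): φ is true.
  x (successors {w, x}): φ is true.
For instance, at w:
  At w: □(□r ∧ ◇□(¬r → r)) is false, so ¬□(□r ∧ ◇□(¬r → r)) is true.
    At w: □(□r ∧ ◇□(¬r → r)) requires □r ∧ ◇□(¬r → r) at every successor {w, x}.
      □r ∧ ◇□(¬r → r) fails at w, so □(□r ∧ ◇□(¬r → r)) is false at w.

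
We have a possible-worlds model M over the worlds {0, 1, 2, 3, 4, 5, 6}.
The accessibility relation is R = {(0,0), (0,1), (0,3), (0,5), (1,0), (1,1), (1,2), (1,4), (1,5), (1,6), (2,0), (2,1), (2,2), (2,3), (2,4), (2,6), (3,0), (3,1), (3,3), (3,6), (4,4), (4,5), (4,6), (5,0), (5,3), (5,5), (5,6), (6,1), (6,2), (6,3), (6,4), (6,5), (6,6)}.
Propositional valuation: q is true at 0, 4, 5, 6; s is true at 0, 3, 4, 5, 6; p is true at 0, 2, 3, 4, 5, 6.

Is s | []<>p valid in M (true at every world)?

Yes

Let φ = s | []<>p. Evaluate φ at each world:
  0 (successors {0, 1, 3, 5}): φ is true.
  1 (successors {0, 1, 2, 4, 5, 6}): φ is true.
  2 (successors {0, 1, 2, 3, 4, 6}): φ is true.
  3 (successors {0, 1, 3, 6}): φ is true.
  4 (successors {4, 5, 6}): φ is true.
  5 (successors {0, 3, 5, 6}): φ is true.
  6 (successors {1, 2, 3, 4, 5, 6}): φ is true.
For instance, at 2:
  At 2: s is false, []<>p is true, so s | []<>p is true.
    At 2: []<>p requires <>p at every successor {0, 1, 2, 3, 4, 6}.
      At 0: <>p is true.
      At 1: <>p is true.
      At 2: <>p is true.
      At 3: <>p is true.
      At 4: <>p is true.
      At 6: <>p is true.
    So []<>p is true at 2.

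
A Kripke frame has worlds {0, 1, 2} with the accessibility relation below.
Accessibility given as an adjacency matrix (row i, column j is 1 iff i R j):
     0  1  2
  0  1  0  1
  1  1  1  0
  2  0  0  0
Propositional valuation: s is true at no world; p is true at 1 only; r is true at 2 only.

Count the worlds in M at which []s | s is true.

Recall that []ψ holds at a world iff ψ holds at every accessible world, and <>ψ holds iff ψ holds at some accessible world.
Let φ = []s | s. Evaluate φ at each world:
  0 (successors {0, 2}): φ is false.
  1 (successors {0, 1}): φ is false.
  2 (successors ∅): φ is true.
For instance, at 0:
  At 0: []s is false, s is false, so []s | s is false.
    At 0: []s requires s at every successor {0, 2}.
      s fails at 0, so []s is false at 0.
Satisfying worlds: {2}

1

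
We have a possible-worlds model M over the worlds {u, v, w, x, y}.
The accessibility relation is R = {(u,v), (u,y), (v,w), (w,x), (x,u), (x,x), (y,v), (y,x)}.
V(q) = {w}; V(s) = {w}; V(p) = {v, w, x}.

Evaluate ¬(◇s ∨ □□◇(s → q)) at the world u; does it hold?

No

At u: ◇s ∨ □□◇(s → q) is true, so ¬(◇s ∨ □□◇(s → q)) is false.
  At u: ◇s is false, □□◇(s → q) is true, so ◇s ∨ □□◇(s → q) is true.
    At u: ◇s requires s at some successor in {v, y}.
      At v: s is false.
      At y: s is false.
    So ◇s is false at u.
    At u: □□◇(s → q) requires □◇(s → q) at every successor {v, y}.
      At v: □◇(s → q) is true.
      At y: □◇(s → q) is true.
    So □□◇(s → q) is true at u.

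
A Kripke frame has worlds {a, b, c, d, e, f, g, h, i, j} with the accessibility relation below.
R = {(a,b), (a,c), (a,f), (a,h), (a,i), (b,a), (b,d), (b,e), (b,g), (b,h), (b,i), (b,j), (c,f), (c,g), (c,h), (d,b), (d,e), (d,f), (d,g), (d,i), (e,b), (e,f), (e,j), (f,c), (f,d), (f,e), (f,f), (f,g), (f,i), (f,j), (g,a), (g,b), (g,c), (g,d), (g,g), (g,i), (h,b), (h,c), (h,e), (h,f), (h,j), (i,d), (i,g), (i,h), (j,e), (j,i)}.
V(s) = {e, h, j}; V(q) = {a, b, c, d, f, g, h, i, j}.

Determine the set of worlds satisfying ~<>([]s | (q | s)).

none

Recall that []ψ holds at a world iff ψ holds at every accessible world, and <>ψ holds iff ψ holds at some accessible world.
Let φ = ~<>([]s | (q | s)). Evaluate φ at each world:
  a (successors {b, c, f, h, i}): φ is false.
  b (successors {a, d, e, g, h, i, j}): φ is false.
  c (successors {f, g, h}): φ is false.
  d (successors {b, e, f, g, i}): φ is false.
  e (successors {b, f, j}): φ is false.
  f (successors {c, d, e, f, g, i, j}): φ is false.
  g (successors {a, b, c, d, g, i}): φ is false.
  h (successors {b, c, e, f, j}): φ is false.
  i (successors {d, g, h}): φ is false.
  j (successors {e, i}): φ is false.
For instance, at c:
  At c: <>([]s | (q | s)) is true, so ~<>([]s | (q | s)) is false.
    At c: <>([]s | (q | s)) requires []s | (q | s) at some successor in {f, g, h}.
      []s | (q | s) holds at f, so <>([]s | (q | s)) is true at c.
Satisfying worlds: none.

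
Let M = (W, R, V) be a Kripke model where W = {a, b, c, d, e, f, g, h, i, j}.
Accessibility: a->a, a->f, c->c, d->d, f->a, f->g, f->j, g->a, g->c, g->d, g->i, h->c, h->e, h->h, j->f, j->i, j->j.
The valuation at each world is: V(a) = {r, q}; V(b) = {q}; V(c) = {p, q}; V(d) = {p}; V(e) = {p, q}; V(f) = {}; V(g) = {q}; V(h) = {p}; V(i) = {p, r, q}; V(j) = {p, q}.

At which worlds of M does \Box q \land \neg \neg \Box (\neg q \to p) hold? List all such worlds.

Let φ = \Box q \land \neg \neg \Box (\neg q \to p). Evaluate φ at each world:
  a (successors {a, f}): φ is false.
  b (successors ∅): φ is true.
  c (successors {c}): φ is true.
  d (successors {d}): φ is false.
  e (successors ∅): φ is true.
  f (successors {a, g, j}): φ is true.
  g (successors {a, c, d, i}): φ is false.
  h (successors {c, e, h}): φ is false.
  i (successors ∅): φ is true.
  j (successors {f, i, j}): φ is false.
For instance, at d:
  At d: \Box q is false, \neg \neg \Box (\neg q \to p) is true, so \Box q \land \neg \neg \Box (\neg q \to p) is false.
    At d: \Box q requires q at every successor {d}.
      q fails at d, so \Box q is false at d.
    At d: \neg \Box (\neg q \to p) is false, so \neg \neg \Box (\neg q \to p) is true.
      At d: \Box (\neg q \to p) is true, so \neg \Box (\neg q \to p) is false.
Satisfying worlds: {b, c, e, f, i}

b, c, e, f, i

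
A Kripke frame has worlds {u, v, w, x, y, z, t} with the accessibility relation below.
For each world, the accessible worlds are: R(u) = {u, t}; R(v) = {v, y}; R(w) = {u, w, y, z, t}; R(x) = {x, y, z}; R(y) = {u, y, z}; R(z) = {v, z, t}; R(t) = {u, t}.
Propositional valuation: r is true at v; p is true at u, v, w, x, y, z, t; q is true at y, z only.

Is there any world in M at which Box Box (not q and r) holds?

No

Let φ = Box Box (not q and r). Evaluate φ at each world:
  u (successors {u, t}): φ is false.
  v (successors {v, y}): φ is false.
  w (successors {u, w, y, z, t}): φ is false.
  x (successors {x, y, z}): φ is false.
  y (successors {u, y, z}): φ is false.
  z (successors {v, z, t}): φ is false.
  t (successors {u, t}): φ is false.
For instance, at u:
  At u: Box Box (not q and r) requires Box (not q and r) at every successor {u, t}.
    Box (not q and r) fails at u, so Box Box (not q and r) is false at u.
      At u: Box (not q and r) requires not q and r at every successor {u, t}.
        not q and r fails at u, so Box (not q and r) is false at u.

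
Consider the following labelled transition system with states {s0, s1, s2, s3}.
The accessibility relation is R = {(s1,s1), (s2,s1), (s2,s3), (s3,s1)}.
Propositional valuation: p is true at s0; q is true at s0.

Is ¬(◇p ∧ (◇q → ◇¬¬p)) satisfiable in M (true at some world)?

Yes

Let φ = ¬(◇p ∧ (◇q → ◇¬¬p)). Evaluate φ at each world:
  s0 (successors ∅): φ is true.
  s1 (successors {s1}): φ is true.
  s2 (successors {s1, s3}): φ is true.
  s3 (successors {s1}): φ is true.
Detail at s0 (witness):
  At s0: ◇p ∧ (◇q → ◇¬¬p) is false, so ¬(◇p ∧ (◇q → ◇¬¬p)) is true.
    At s0: ◇p is false, ◇q → ◇¬¬p is true, so ◇p ∧ (◇q → ◇¬¬p) is false.
      At s0: no accessible worlds, so ◇p is false.
      At s0: ◇q is false, ◇¬¬p is false, so ◇q → ◇¬¬p is true.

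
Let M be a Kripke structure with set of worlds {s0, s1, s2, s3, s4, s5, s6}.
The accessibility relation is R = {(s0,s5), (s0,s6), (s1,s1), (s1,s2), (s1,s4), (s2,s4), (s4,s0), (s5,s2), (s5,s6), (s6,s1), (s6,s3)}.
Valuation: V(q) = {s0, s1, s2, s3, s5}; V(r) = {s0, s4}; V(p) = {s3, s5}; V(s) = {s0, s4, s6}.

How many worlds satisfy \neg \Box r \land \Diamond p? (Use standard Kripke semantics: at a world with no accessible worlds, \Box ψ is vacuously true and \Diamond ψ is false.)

Let φ = \neg \Box r \land \Diamond p. Evaluate φ at each world:
  s0 (successors {s5, s6}): φ is true.
  s1 (successors {s1, s2, s4}): φ is false.
  s2 (successors {s4}): φ is false.
  s3 (successors ∅): φ is false.
  s4 (successors {s0}): φ is false.
  s5 (successors {s2, s6}): φ is false.
  s6 (successors {s1, s3}): φ is true.
For instance, at s6:
  At s6: \neg \Box r is true, \Diamond p is true, so \neg \Box r \land \Diamond p is true.
    At s6: \Box r is false, so \neg \Box r is true.
      At s6: \Box r requires r at every successor {s1, s3}.
        r fails at s1, so \Box r is false at s6.
    At s6: \Diamond p requires p at some successor in {s1, s3}.
      p holds at s3, so \Diamond p is true at s6.
Satisfying worlds: {s0, s6}

2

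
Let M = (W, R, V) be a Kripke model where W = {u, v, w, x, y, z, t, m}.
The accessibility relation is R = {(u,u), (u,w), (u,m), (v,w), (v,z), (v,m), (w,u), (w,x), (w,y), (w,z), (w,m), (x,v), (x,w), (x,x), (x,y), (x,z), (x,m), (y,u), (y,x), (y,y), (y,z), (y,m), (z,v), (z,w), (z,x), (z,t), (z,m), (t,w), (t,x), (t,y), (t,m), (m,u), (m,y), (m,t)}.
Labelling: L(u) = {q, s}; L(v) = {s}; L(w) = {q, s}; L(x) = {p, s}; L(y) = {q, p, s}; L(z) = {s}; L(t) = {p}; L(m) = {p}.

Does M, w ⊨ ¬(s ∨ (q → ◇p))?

At w: s ∨ (q → ◇p) is true, so ¬(s ∨ (q → ◇p)) is false.
  At w: s is true, q → ◇p is true, so s ∨ (q → ◇p) is true.
    At w: q is true, ◇p is true, so q → ◇p is true.
      At w: ◇p requires p at some successor in {u, x, y, z, m}.
        p holds at x, so ◇p is true at w.

No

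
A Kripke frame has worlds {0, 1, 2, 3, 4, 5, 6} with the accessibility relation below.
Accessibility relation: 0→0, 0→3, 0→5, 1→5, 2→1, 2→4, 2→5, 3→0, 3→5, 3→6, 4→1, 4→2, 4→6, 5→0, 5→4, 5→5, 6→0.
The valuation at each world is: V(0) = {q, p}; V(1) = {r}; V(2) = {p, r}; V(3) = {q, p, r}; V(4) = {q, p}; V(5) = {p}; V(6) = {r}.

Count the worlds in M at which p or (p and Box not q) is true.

Let φ = p or (p and Box not q). Evaluate φ at each world:
  0 (successors {0, 3, 5}): φ is true.
  1 (successors {5}): φ is false.
  2 (successors {1, 4, 5}): φ is true.
  3 (successors {0, 5, 6}): φ is true.
  4 (successors {1, 2, 6}): φ is true.
  5 (successors {0, 4, 5}): φ is true.
  6 (successors {0}): φ is false.
For instance, at 6:
  At 6: p is false, p and Box not q is false, so p or (p and Box not q) is false.
    At 6: p is false, Box not q is false, so p and Box not q is false.
      At 6: Box not q requires not q at every successor {0}.
        not q fails at 0, so Box not q is false at 6.
Satisfying worlds: {0, 2, 3, 4, 5}

5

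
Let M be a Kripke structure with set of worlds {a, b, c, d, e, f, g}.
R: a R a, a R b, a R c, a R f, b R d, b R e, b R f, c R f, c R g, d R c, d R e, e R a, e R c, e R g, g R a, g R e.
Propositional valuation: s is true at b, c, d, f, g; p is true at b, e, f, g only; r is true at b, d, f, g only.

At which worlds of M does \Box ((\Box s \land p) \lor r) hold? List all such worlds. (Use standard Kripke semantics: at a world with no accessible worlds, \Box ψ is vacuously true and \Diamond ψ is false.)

c, f

Let φ = \Box ((\Box s \land p) \lor r). Evaluate φ at each world:
  a (successors {a, b, c, f}): φ is false.
  b (successors {d, e, f}): φ is false.
  c (successors {f, g}): φ is true.
  d (successors {c, e}): φ is false.
  e (successors {a, c, g}): φ is false.
  f (successors ∅): φ is true.
  g (successors {a, e}): φ is false.
For instance, at e:
  At e: \Box ((\Box s \land p) \lor r) requires (\Box s \land p) \lor r at every successor {a, c, g}.
    (\Box s \land p) \lor r fails at a, so \Box ((\Box s \land p) \lor r) is false at e.
      At a: \Box s \land p is false, r is false, so (\Box s \land p) \lor r is false.
Satisfying worlds: {c, f}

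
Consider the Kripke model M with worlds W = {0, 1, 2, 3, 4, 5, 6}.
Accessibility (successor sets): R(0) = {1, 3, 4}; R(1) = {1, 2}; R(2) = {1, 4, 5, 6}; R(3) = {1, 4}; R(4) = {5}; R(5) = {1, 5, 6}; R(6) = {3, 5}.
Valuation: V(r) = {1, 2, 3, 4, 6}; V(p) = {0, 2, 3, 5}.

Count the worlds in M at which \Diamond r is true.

6

Recall that \Diamond ψ holds at a world iff ψ holds at some accessible world.
Let φ = \Diamond r. Evaluate φ at each world:
  0 (successors {1, 3, 4}): φ is true.
  1 (successors {1, 2}): φ is true.
  2 (successors {1, 4, 5, 6}): φ is true.
  3 (successors {1, 4}): φ is true.
  4 (successors {5}): φ is false.
  5 (successors {1, 5, 6}): φ is true.
  6 (successors {3, 5}): φ is true.
For instance, at 5:
  At 5: \Diamond r requires r at some successor in {1, 5, 6}.
    r holds at 1, so \Diamond r is true at 5.
Satisfying worlds: {0, 1, 2, 3, 5, 6}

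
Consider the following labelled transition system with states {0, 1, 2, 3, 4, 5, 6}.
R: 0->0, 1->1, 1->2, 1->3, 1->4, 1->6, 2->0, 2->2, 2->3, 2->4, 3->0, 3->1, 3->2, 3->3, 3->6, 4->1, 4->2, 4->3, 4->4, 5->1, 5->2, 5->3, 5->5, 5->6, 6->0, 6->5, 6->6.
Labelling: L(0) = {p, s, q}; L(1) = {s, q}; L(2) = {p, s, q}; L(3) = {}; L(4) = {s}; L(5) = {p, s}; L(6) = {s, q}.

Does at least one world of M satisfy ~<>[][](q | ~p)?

Recall that []ψ holds at a world iff ψ holds at every accessible world, and <>ψ holds iff ψ holds at some accessible world.
Let φ = ~<>[][](q | ~p). Evaluate φ at each world:
  0 (successors {0}): φ is false.
  1 (successors {1, 2, 3, 4, 6}): φ is false.
  2 (successors {0, 2, 3, 4}): φ is false.
  3 (successors {0, 1, 2, 3, 6}): φ is false.
  4 (successors {1, 2, 3, 4}): φ is false.
  5 (successors {1, 2, 3, 5, 6}): φ is false.
  6 (successors {0, 5, 6}): φ is false.
For instance, at 2:
  At 2: <>[][](q | ~p) is true, so ~<>[][](q | ~p) is false.
    At 2: <>[][](q | ~p) requires [][](q | ~p) at some successor in {0, 2, 3, 4}.
      [][](q | ~p) holds at 0, so <>[][](q | ~p) is true at 2.

No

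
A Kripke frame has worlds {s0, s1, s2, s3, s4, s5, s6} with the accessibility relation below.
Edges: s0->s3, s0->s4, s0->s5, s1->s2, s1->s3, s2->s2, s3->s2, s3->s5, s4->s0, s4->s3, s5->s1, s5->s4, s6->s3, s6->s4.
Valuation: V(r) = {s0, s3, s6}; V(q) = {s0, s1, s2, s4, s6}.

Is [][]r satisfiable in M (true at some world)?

Let φ = [][]r. Evaluate φ at each world:
  s0 (successors {s3, s4, s5}): φ is false.
  s1 (successors {s2, s3}): φ is false.
  s2 (successors {s2}): φ is false.
  s3 (successors {s2, s5}): φ is false.
  s4 (successors {s0, s3}): φ is false.
  s5 (successors {s1, s4}): φ is false.
  s6 (successors {s3, s4}): φ is false.
For instance, at s5:
  At s5: [][]r requires []r at every successor {s1, s4}.
    []r fails at s1, so [][]r is false at s5.
      At s1: []r requires r at every successor {s2, s3}.
        r fails at s2, so []r is false at s1.

No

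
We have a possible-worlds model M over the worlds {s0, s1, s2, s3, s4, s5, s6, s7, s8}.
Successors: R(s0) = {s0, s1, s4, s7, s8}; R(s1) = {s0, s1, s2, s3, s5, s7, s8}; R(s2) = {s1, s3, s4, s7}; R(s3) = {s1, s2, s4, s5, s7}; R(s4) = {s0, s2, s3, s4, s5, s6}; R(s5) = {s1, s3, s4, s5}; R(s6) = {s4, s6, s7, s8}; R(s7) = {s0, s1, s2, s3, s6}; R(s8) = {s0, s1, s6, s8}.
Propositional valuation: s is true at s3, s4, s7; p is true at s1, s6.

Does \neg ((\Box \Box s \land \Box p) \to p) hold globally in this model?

Let φ = \neg ((\Box \Box s \land \Box p) \to p). Evaluate φ at each world:
  s0 (successors {s0, s1, s4, s7, s8}): φ is false.
  s1 (successors {s0, s1, s2, s3, s5, s7, s8}): φ is false.
  s2 (successors {s1, s3, s4, s7}): φ is false.
  s3 (successors {s1, s2, s4, s5, s7}): φ is false.
  s4 (successors {s0, s2, s3, s4, s5, s6}): φ is false.
  s5 (successors {s1, s3, s4, s5}): φ is false.
  s6 (successors {s4, s6, s7, s8}): φ is false.
  s7 (successors {s0, s1, s2, s3, s6}): φ is false.
  s8 (successors {s0, s1, s6, s8}): φ is false.
Detail at s0 (counterexample):
  At s0: (\Box \Box s \land \Box p) \to p is true, so \neg ((\Box \Box s \land \Box p) \to p) is false.
    At s0: \Box \Box s \land \Box p is false, p is false, so (\Box \Box s \land \Box p) \to p is true.
      At s0: \Box \Box s is false, \Box p is false, so \Box \Box s \land \Box p is false.

No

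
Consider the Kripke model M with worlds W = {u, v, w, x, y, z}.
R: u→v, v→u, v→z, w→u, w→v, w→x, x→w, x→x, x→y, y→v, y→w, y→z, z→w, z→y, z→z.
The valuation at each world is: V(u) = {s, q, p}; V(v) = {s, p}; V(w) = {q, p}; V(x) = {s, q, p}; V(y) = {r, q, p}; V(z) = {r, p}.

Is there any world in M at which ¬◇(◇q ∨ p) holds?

Let φ = ¬◇(◇q ∨ p). Evaluate φ at each world:
  u (successors {v}): φ is false.
  v (successors {u, z}): φ is false.
  w (successors {u, v, x}): φ is false.
  x (successors {w, x, y}): φ is false.
  y (successors {v, w, z}): φ is false.
  z (successors {w, y, z}): φ is false.
For instance, at y:
  At y: ◇(◇q ∨ p) is true, so ¬◇(◇q ∨ p) is false.
    At y: ◇(◇q ∨ p) requires ◇q ∨ p at some successor in {v, w, z}.
      ◇q ∨ p holds at v, so ◇(◇q ∨ p) is true at y.

No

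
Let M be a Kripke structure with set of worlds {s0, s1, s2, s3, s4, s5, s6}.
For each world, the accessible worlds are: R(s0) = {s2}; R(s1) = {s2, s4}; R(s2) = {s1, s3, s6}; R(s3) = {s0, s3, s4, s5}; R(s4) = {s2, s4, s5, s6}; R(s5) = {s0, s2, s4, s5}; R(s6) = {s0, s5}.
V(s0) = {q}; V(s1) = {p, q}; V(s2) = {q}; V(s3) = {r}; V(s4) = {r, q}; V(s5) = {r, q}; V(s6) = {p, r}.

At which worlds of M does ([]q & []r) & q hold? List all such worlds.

none

Let φ = ([]q & []r) & q. Evaluate φ at each world:
  s0 (successors {s2}): φ is false.
  s1 (successors {s2, s4}): φ is false.
  s2 (successors {s1, s3, s6}): φ is false.
  s3 (successors {s0, s3, s4, s5}): φ is false.
  s4 (successors {s2, s4, s5, s6}): φ is false.
  s5 (successors {s0, s2, s4, s5}): φ is false.
  s6 (successors {s0, s5}): φ is false.
For instance, at s6:
  At s6: []q & []r is false, q is false, so ([]q & []r) & q is false.
    At s6: []q is true, []r is false, so []q & []r is false.
      At s6: []q requires q at every successor {s0, s5}.
        At s0: q is true.
        At s5: q is true.
      So []q is true at s6.
      At s6: []r requires r at every successor {s0, s5}.
        r fails at s0, so []r is false at s6.
Satisfying worlds: none.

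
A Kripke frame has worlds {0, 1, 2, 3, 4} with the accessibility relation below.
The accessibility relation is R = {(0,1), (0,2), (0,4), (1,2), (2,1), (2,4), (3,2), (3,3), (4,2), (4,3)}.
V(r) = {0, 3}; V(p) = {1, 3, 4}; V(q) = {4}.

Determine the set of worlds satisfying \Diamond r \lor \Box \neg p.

1, 3, 4

Let φ = \Diamond r \lor \Box \neg p. Evaluate φ at each world:
  0 (successors {1, 2, 4}): φ is false.
  1 (successors {2}): φ is true.
  2 (successors {1, 4}): φ is false.
  3 (successors {2, 3}): φ is true.
  4 (successors {2, 3}): φ is true.
For instance, at 1:
  At 1: \Diamond r is false, \Box \neg p is true, so \Diamond r \lor \Box \neg p is true.
    At 1: \Diamond r requires r at some successor in {2}.
      At 2: r is false.
    So \Diamond r is false at 1.
    At 1: \Box \neg p requires \neg p at every successor {2}.
      At 2: \neg p is true.
    So \Box \neg p is true at 1.
Satisfying worlds: {1, 3, 4}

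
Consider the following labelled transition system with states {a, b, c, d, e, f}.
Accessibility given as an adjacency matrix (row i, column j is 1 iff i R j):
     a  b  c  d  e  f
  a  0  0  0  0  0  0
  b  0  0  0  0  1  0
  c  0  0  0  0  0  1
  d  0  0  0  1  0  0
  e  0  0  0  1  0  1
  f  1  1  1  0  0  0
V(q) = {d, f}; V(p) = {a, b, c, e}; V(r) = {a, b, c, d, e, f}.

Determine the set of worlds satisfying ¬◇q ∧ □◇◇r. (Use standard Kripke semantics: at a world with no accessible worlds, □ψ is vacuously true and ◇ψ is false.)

Let φ = ¬◇q ∧ □◇◇r. Evaluate φ at each world:
  a (successors ∅): φ is true.
  b (successors {e}): φ is true.
  c (successors {f}): φ is false.
  d (successors {d}): φ is false.
  e (successors {d, f}): φ is false.
  f (successors {a, b, c}): φ is false.
For instance, at f:
  At f: ¬◇q is true, □◇◇r is false, so ¬◇q ∧ □◇◇r is false.
    At f: ◇q is false, so ¬◇q is true.
      At f: ◇q requires q at some successor in {a, b, c}.
        At a: q is false.
        At b: q is false.
        At c: q is false.
      So ◇q is false at f.
    At f: □◇◇r requires ◇◇r at every successor {a, b, c}.
      ◇◇r fails at a, so □◇◇r is false at f.
Satisfying worlds: {a, b}

a, b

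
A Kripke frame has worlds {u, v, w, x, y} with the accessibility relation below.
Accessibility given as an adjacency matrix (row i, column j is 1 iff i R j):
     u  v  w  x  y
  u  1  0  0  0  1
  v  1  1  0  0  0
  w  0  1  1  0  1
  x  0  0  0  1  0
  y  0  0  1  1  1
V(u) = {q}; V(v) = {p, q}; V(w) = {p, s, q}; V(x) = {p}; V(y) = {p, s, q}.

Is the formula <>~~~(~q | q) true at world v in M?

No

At v: <>~~~(~q | q) requires ~~~(~q | q) at some successor in {u, v}.
  At u: ~~~(~q | q) is false.
  At v: ~~~(~q | q) is false.
So <>~~~(~q | q) is false at v.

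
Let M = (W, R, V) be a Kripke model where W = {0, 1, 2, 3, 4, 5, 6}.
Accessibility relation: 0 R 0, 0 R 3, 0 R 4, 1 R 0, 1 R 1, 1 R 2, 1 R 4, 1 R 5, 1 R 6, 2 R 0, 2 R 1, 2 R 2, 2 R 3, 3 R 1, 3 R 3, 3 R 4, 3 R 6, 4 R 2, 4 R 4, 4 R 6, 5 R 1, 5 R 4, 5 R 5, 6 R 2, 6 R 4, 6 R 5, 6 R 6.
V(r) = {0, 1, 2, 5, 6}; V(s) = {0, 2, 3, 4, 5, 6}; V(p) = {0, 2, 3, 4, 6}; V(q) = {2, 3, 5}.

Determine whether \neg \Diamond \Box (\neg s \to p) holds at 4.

No

Recall that \Box ψ holds at a world iff ψ holds at every accessible world, and \Diamond ψ holds iff ψ holds at some accessible world.
At 4: \Diamond \Box (\neg s \to p) is true, so \neg \Diamond \Box (\neg s \to p) is false.
  At 4: \Diamond \Box (\neg s \to p) requires \Box (\neg s \to p) at some successor in {2, 4, 6}.
    \Box (\neg s \to p) holds at 4, so \Diamond \Box (\neg s \to p) is true at 4.
      At 4: \Box (\neg s \to p) requires \neg s \to p at every successor {2, 4, 6}.
        At 2: \neg s \to p is true.
        At 4: \neg s \to p is true.
        At 6: \neg s \to p is true.
      So \Box (\neg s \to p) is true at 4.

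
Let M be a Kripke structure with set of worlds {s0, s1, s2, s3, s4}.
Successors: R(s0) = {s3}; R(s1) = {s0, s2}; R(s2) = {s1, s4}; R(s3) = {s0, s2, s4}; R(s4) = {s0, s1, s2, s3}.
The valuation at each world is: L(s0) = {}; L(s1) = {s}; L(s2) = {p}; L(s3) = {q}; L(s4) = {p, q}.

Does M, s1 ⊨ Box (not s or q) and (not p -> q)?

At s1: Box (not s or q) is true, not p -> q is false, so Box (not s or q) and (not p -> q) is false.
  At s1: Box (not s or q) requires not s or q at every successor {s0, s2}.
    At s0: not s or q is true.
    At s2: not s or q is true.
  So Box (not s or q) is true at s1.

No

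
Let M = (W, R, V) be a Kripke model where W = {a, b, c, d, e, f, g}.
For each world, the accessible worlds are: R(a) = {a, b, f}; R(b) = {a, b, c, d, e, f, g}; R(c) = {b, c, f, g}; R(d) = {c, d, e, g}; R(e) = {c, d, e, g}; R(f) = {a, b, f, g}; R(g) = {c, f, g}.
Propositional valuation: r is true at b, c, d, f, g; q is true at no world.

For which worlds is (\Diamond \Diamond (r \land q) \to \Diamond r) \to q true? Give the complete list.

Let φ = (\Diamond \Diamond (r \land q) \to \Diamond r) \to q. Evaluate φ at each world:
  a (successors {a, b, f}): φ is false.
  b (successors {a, b, c, d, e, f, g}): φ is false.
  c (successors {b, c, f, g}): φ is false.
  d (successors {c, d, e, g}): φ is false.
  e (successors {c, d, e, g}): φ is false.
  f (successors {a, b, f, g}): φ is false.
  g (successors {c, f, g}): φ is false.
For instance, at g:
  At g: \Diamond \Diamond (r \land q) \to \Diamond r is true, q is false, so (\Diamond \Diamond (r \land q) \to \Diamond r) \to q is false.
    At g: \Diamond \Diamond (r \land q) is false, \Diamond r is true, so \Diamond \Diamond (r \land q) \to \Diamond r is true.
      At g: \Diamond \Diamond (r \land q) requires \Diamond (r \land q) at some successor in {c, f, g}.
        At c: \Diamond (r \land q) is false.
        At f: \Diamond (r \land q) is false.
        At g: \Diamond (r \land q) is false.
      So \Diamond \Diamond (r \land q) is false at g.
      At g: \Diamond r requires r at some successor in {c, f, g}.
        r holds at c, so \Diamond r is true at g.
Satisfying worlds: none.

none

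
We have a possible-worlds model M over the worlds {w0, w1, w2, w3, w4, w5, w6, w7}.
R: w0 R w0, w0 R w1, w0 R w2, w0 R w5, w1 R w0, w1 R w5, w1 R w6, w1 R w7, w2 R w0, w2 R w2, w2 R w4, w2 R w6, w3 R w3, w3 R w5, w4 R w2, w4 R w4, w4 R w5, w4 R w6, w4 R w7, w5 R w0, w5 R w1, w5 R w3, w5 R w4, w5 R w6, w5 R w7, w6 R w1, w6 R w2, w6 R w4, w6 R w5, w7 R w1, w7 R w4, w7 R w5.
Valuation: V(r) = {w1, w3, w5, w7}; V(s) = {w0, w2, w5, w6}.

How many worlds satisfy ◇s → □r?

Let φ = ◇s → □r. Evaluate φ at each world:
  w0 (successors {w0, w1, w2, w5}): φ is false.
  w1 (successors {w0, w5, w6, w7}): φ is false.
  w2 (successors {w0, w2, w4, w6}): φ is false.
  w3 (successors {w3, w5}): φ is true.
  w4 (successors {w2, w4, w5, w6, w7}): φ is false.
  w5 (successors {w0, w1, w3, w4, w6, w7}): φ is false.
  w6 (successors {w1, w2, w4, w5}): φ is false.
  w7 (successors {w1, w4, w5}): φ is false.
For instance, at w2:
  At w2: ◇s is true, □r is false, so ◇s → □r is false.
    At w2: ◇s requires s at some successor in {w0, w2, w4, w6}.
      s holds at w0, so ◇s is true at w2.
    At w2: □r requires r at every successor {w0, w2, w4, w6}.
      r fails at w0, so □r is false at w2.
Satisfying worlds: {w3}

1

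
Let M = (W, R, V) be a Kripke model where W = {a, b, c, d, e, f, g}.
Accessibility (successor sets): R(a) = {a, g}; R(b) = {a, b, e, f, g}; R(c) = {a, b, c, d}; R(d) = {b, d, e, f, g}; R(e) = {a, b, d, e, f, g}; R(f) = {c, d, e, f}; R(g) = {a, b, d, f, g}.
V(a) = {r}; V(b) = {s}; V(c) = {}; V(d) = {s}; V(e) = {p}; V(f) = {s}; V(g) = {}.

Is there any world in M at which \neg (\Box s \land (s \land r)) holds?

Yes

Let φ = \neg (\Box s \land (s \land r)). Evaluate φ at each world:
  a (successors {a, g}): φ is true.
  b (successors {a, b, e, f, g}): φ is true.
  c (successors {a, b, c, d}): φ is true.
  d (successors {b, d, e, f, g}): φ is true.
  e (successors {a, b, d, e, f, g}): φ is true.
  f (successors {c, d, e, f}): φ is true.
  g (successors {a, b, d, f, g}): φ is true.
Detail at a (witness):
  At a: \Box s \land (s \land r) is false, so \neg (\Box s \land (s \land r)) is true.
    At a: \Box s is false, s \land r is false, so \Box s \land (s \land r) is false.
      At a: \Box s requires s at every successor {a, g}.
        s fails at a, so \Box s is false at a.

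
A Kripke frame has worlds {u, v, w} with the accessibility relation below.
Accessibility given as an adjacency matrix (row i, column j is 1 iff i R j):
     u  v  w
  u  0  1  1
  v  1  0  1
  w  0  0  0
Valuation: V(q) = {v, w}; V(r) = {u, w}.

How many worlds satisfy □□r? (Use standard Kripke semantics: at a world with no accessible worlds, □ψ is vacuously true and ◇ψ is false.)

Let φ = □□r. Evaluate φ at each world:
  u (successors {v, w}): φ is true.
  v (successors {u, w}): φ is false.
  w (successors ∅): φ is true.
For instance, at u:
  At u: □□r requires □r at every successor {v, w}.
      At v: □r requires r at every successor {u, w}.
        At u: r is true.
        At w: r is true.
      So □r is true at v.
      At w: no accessible worlds, so □r holds vacuously.
  So □□r is true at u.
Satisfying worlds: {u, w}

2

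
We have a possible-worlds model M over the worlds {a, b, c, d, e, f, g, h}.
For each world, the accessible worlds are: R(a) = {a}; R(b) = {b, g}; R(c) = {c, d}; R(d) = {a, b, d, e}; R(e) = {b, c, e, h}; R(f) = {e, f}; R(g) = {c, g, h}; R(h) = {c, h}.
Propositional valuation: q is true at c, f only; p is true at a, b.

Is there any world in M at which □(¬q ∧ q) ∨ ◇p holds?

Yes

Recall that □ψ holds at a world iff ψ holds at every accessible world, and ◇ψ holds iff ψ holds at some accessible world.
Let φ = □(¬q ∧ q) ∨ ◇p. Evaluate φ at each world:
  a (successors {a}): φ is true.
  b (successors {b, g}): φ is true.
  c (successors {c, d}): φ is false.
  d (successors {a, b, d, e}): φ is true.
  e (successors {b, c, e, h}): φ is true.
  f (successors {e, f}): φ is false.
  g (successors {c, g, h}): φ is false.
  h (successors {c, h}): φ is false.
Detail at a (witness):
  At a: □(¬q ∧ q) is false, ◇p is true, so □(¬q ∧ q) ∨ ◇p is true.
    At a: □(¬q ∧ q) requires ¬q ∧ q at every successor {a}.
      ¬q ∧ q fails at a, so □(¬q ∧ q) is false at a.
    At a: ◇p requires p at some successor in {a}.
      p holds at a, so ◇p is true at a.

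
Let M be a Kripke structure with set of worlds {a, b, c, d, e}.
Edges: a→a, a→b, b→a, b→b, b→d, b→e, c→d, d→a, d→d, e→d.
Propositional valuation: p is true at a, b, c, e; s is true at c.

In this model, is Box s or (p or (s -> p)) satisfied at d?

Yes

At d: Box s is false, p or (s -> p) is true, so Box s or (p or (s -> p)) is true.
  At d: Box s requires s at every successor {a, d}.
    s fails at a, so Box s is false at d.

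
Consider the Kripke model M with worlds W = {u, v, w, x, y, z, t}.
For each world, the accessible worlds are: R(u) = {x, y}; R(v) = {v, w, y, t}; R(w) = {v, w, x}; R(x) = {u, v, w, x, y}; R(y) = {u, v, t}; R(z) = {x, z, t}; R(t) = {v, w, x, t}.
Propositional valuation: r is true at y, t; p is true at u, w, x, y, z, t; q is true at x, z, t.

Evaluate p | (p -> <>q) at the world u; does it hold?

Yes

Recall that <>ψ holds at a world iff ψ holds at some accessible world.
At u: p is true, p -> <>q is true, so p | (p -> <>q) is true.
  At u: p is true, <>q is true, so p -> <>q is true.
    At u: <>q requires q at some successor in {x, y}.
      q holds at x, so <>q is true at u.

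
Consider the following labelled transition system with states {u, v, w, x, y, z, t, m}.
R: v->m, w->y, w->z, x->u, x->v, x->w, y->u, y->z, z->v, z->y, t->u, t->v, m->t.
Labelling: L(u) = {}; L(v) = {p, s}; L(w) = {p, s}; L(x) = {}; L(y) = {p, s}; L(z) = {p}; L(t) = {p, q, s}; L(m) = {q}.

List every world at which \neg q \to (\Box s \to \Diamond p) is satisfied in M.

v, w, x, y, z, t, m

Recall that \Box ψ holds at a world iff ψ holds at every accessible world, and \Diamond ψ holds iff ψ holds at some accessible world.
Let φ = \neg q \to (\Box s \to \Diamond p). Evaluate φ at each world:
  u (successors ∅): φ is false.
  v (successors {m}): φ is true.
  w (successors {y, z}): φ is true.
  x (successors {u, v, w}): φ is true.
  y (successors {u, z}): φ is true.
  z (successors {v, y}): φ is true.
  t (successors {u, v}): φ is true.
  m (successors {t}): φ is true.
For instance, at m:
  At m: \neg q is false, \Box s \to \Diamond p is true, so \neg q \to (\Box s \to \Diamond p) is true.
    At m: \Box s is true, \Diamond p is true, so \Box s \to \Diamond p is true.
      At m: \Box s requires s at every successor {t}.
        At t: s is true.
      So \Box s is true at m.
      At m: \Diamond p requires p at some successor in {t}.
        p holds at t, so \Diamond p is true at m.
Satisfying worlds: {v, w, x, y, z, t, m}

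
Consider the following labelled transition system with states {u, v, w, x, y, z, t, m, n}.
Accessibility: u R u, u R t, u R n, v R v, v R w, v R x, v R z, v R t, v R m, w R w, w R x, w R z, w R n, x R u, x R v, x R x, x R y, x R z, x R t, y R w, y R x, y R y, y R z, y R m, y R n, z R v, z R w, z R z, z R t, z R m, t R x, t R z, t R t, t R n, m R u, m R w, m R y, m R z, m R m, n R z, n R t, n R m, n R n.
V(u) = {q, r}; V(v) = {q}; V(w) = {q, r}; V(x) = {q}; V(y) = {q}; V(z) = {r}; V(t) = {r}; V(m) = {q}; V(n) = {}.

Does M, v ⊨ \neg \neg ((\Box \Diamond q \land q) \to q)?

Yes

At v: \neg ((\Box \Diamond q \land q) \to q) is false, so \neg \neg ((\Box \Diamond q \land q) \to q) is true.
  At v: (\Box \Diamond q \land q) \to q is true, so \neg ((\Box \Diamond q \land q) \to q) is false.
    At v: \Box \Diamond q \land q is true, q is true, so (\Box \Diamond q \land q) \to q is true.
      At v: \Box \Diamond q is true, q is true, so \Box \Diamond q \land q is true.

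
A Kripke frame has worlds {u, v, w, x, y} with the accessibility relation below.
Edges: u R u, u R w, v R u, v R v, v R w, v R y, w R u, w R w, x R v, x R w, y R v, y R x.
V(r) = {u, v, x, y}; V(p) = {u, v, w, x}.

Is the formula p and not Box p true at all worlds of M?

No

Let φ = p and not Box p. Evaluate φ at each world:
  u (successors {u, w}): φ is false.
  v (successors {u, v, w, y}): φ is true.
  w (successors {u, w}): φ is false.
  x (successors {v, w}): φ is false.
  y (successors {v, x}): φ is false.
Detail at u (counterexample):
  At u: p is true, not Box p is false, so p and not Box p is false.
    At u: Box p is true, so not Box p is false.
      At u: Box p requires p at every successor {u, w}.
        At u: p is true.
        At w: p is true.
      So Box p is true at u.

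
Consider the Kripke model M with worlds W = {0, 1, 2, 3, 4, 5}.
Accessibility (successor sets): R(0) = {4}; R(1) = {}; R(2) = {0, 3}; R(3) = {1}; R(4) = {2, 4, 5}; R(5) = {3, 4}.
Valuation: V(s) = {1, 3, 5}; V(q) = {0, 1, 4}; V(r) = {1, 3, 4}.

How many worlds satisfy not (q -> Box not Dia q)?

2

Let φ = not (q -> Box not Dia q). Evaluate φ at each world:
  0 (successors {4}): φ is true.
  1 (successors ∅): φ is false.
  2 (successors {0, 3}): φ is false.
  3 (successors {1}): φ is false.
  4 (successors {2, 4, 5}): φ is true.
  5 (successors {3, 4}): φ is false.
For instance, at 5:
  At 5: q -> Box not Dia q is true, so not (q -> Box not Dia q) is false.
    At 5: q is false, Box not Dia q is false, so q -> Box not Dia q is true.
      At 5: Box not Dia q requires not Dia q at every successor {3, 4}.
        not Dia q fails at 3, so Box not Dia q is false at 5.
Satisfying worlds: {0, 4}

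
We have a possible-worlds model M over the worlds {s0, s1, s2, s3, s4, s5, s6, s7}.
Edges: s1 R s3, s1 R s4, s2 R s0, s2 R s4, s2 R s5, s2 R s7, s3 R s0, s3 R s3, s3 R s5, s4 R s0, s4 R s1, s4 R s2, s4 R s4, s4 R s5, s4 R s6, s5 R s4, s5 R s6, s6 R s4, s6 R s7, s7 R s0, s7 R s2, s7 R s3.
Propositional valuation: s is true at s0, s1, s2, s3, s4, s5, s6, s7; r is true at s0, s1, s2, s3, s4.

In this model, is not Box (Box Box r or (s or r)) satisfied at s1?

No

At s1: Box (Box Box r or (s or r)) is true, so not Box (Box Box r or (s or r)) is false.
  At s1: Box (Box Box r or (s or r)) requires Box Box r or (s or r) at every successor {s3, s4}.
      At s3: Box Box r is false, s or r is true, so Box Box r or (s or r) is true.
      At s4: Box Box r is false, s or r is true, so Box Box r or (s or r) is true.
  So Box (Box Box r or (s or r)) is true at s1.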